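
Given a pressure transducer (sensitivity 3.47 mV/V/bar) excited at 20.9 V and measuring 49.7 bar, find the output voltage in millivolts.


Output = sensitivity * Vex * P.
Vout = 3.47 * 20.9 * 49.7
Vout = 72.523 * 49.7
Vout = 3604.39 mV

3604.39 mV


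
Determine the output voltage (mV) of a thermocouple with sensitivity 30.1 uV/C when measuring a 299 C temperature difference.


The thermocouple output V = sensitivity * dT.
V = 30.1 uV/C * 299 C
V = 8999.9 uV
V = 9.0 mV

9.0 mV


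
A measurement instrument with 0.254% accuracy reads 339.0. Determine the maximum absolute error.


Absolute error = (accuracy% / 100) * reading.
Error = (0.254 / 100) * 339.0
Error = 0.00254 * 339.0
Error = 0.8611

0.8611


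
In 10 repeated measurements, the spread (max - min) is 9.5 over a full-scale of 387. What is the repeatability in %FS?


Repeatability = (spread / full scale) * 100%.
R = (9.5 / 387) * 100
R = 2.455 %FS

2.455 %FS


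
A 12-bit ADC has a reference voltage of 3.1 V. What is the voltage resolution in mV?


The resolution (LSB) of an ADC is Vref / 2^n.
LSB = 3.1 / 2^12
LSB = 3.1 / 4096
LSB = 0.00075684 V = 0.75683594 mV

0.75683594 mV


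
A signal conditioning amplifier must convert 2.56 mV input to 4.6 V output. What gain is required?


Gain = Vout / Vin (converting to same units).
G = 4.6 V / 2.56 mV
G = 4600.0 mV / 2.56 mV
G = 1796.88

1796.88


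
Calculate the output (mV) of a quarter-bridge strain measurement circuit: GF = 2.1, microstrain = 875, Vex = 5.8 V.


Quarter bridge output: Vout = (GF * epsilon * Vex) / 4.
Vout = (2.1 * 875e-6 * 5.8) / 4
Vout = 0.0106575 / 4 V
Vout = 0.00266437 V = 2.6644 mV

2.6644 mV


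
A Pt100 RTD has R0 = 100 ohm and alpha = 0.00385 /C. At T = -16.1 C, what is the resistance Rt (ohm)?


The RTD equation: Rt = R0 * (1 + alpha * T).
Rt = 100 * (1 + 0.00385 * -16.1)
Rt = 100 * (1 + -0.061985)
Rt = 100 * 0.938015
Rt = 93.802 ohm

93.802 ohm


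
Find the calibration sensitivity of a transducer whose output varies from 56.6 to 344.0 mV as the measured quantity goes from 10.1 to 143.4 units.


Sensitivity = (y2 - y1) / (x2 - x1).
S = (344.0 - 56.6) / (143.4 - 10.1)
S = 287.4 / 133.3
S = 2.156 mV/unit

2.156 mV/unit


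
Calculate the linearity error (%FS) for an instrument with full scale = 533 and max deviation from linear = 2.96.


Linearity error = (max deviation / full scale) * 100%.
Linearity = (2.96 / 533) * 100
Linearity = 0.555 %FS

0.555 %FS


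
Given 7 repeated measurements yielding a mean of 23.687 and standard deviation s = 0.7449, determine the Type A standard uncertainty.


The standard uncertainty for Type A evaluation is u = s / sqrt(n).
u = 0.7449 / sqrt(7)
u = 0.7449 / 2.6458
u = 0.2815

0.2815


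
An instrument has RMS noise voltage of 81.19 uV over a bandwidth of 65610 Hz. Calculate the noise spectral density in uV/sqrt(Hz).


Noise spectral density = Vrms / sqrt(BW).
NSD = 81.19 / sqrt(65610)
NSD = 81.19 / 256.1445
NSD = 0.317 uV/sqrt(Hz)

0.317 uV/sqrt(Hz)


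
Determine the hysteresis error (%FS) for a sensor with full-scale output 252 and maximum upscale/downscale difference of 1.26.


Hysteresis = (max difference / full scale) * 100%.
H = (1.26 / 252) * 100
H = 0.5 %FS

0.5 %FS


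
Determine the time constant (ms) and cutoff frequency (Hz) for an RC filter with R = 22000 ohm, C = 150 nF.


Time constant: tau = R * C.
tau = 22000 * 1.50e-07 = 0.0033 s
tau = 3.3 ms
Cutoff frequency: fc = 1 / (2*pi*R*C).
fc = 1 / (2*pi*0.0033) = 48.23 Hz

tau = 3.3 ms, fc = 48.23 Hz


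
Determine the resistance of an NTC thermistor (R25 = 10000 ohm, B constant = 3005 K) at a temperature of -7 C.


NTC thermistor equation: Rt = R25 * exp(B * (1/T - 1/T25)).
T in Kelvin: 266.15 K, T25 = 298.15 K
1/T - 1/T25 = 1/266.15 - 1/298.15 = 0.00040326
B * (1/T - 1/T25) = 3005 * 0.00040326 = 1.2118
Rt = 10000 * exp(1.2118) = 33595.5 ohm

33595.5 ohm


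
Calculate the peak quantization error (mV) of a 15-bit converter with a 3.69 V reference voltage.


The maximum quantization error is +/- LSB/2.
LSB = Vref / 2^n = 3.69 / 32768 = 0.00011261 V
Max error = LSB / 2 = 0.00011261 / 2 = 5.63e-05 V
Max error = 0.0563 mV

0.0563 mV


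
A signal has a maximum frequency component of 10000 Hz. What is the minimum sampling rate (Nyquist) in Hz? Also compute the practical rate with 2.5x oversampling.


By Nyquist theorem, fs_min = 2 * fmax.
fs_min = 2 * 10000 = 20000 Hz
Practical rate = 2.5 * fs_min = 2.5 * 20000 = 50000 Hz

fs_min = 20000 Hz, fs_practical = 50000 Hz


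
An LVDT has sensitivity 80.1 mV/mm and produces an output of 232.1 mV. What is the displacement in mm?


Displacement = Vout / sensitivity.
d = 232.1 / 80.1
d = 2.898 mm

2.898 mm


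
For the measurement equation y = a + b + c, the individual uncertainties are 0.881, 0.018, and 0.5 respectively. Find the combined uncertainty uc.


For a sum of independent quantities, uc = sqrt(u1^2 + u2^2 + u3^2).
uc = sqrt(0.881^2 + 0.018^2 + 0.5^2)
uc = sqrt(0.776161 + 0.000324 + 0.25)
uc = 1.0132

1.0132


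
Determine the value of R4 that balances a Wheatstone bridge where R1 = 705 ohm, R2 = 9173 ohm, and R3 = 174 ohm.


At balance: R1*R4 = R2*R3, so R4 = R2*R3/R1.
R4 = 9173 * 174 / 705
R4 = 1596102 / 705
R4 = 2263.97 ohm

2263.97 ohm


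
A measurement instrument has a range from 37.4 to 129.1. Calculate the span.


Span = upper range - lower range.
Span = 129.1 - (37.4)
Span = 91.7

91.7


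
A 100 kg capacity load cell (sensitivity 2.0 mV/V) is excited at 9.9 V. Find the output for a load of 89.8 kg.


Vout = rated_output * Vex * (load / capacity).
Vout = 2.0 * 9.9 * (89.8 / 100)
Vout = 2.0 * 9.9 * 0.898
Vout = 17.78 mV

17.78 mV


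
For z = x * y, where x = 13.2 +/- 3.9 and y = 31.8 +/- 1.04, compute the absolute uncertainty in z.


For a product z = x*y, the relative uncertainty is:
uz/z = sqrt((ux/x)^2 + (uy/y)^2)
Relative uncertainties: ux/x = 3.9/13.2 = 0.295455
uy/y = 1.04/31.8 = 0.032704
z = 13.2 * 31.8 = 419.8
uz = 419.8 * sqrt(0.295455^2 + 0.032704^2) = 124.777

124.777


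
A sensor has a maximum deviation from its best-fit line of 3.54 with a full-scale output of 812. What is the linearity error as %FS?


Linearity error = (max deviation / full scale) * 100%.
Linearity = (3.54 / 812) * 100
Linearity = 0.436 %FS

0.436 %FS


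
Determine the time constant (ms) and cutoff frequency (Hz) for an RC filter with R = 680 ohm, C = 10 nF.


Time constant: tau = R * C.
tau = 680 * 1.00e-08 = 6.8e-06 s
tau = 0.0068 ms
Cutoff frequency: fc = 1 / (2*pi*R*C).
fc = 1 / (2*pi*6.8e-06) = 23405.14 Hz

tau = 0.0068 ms, fc = 23405.14 Hz


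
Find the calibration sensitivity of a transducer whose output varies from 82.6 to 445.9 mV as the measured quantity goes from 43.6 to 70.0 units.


Sensitivity = (y2 - y1) / (x2 - x1).
S = (445.9 - 82.6) / (70.0 - 43.6)
S = 363.3 / 26.4
S = 13.7614 mV/unit

13.7614 mV/unit


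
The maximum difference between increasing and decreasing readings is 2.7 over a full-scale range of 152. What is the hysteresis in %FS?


Hysteresis = (max difference / full scale) * 100%.
H = (2.7 / 152) * 100
H = 1.776 %FS

1.776 %FS


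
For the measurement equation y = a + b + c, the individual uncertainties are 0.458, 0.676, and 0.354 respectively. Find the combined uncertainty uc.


For a sum of independent quantities, uc = sqrt(u1^2 + u2^2 + u3^2).
uc = sqrt(0.458^2 + 0.676^2 + 0.354^2)
uc = sqrt(0.209764 + 0.456976 + 0.125316)
uc = 0.89

0.89


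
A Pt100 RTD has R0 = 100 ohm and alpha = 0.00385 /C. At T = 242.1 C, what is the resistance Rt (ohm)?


The RTD equation: Rt = R0 * (1 + alpha * T).
Rt = 100 * (1 + 0.00385 * 242.1)
Rt = 100 * (1 + 0.932085)
Rt = 100 * 1.932085
Rt = 193.209 ohm

193.209 ohm


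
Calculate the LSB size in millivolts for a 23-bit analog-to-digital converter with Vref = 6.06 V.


The resolution (LSB) of an ADC is Vref / 2^n.
LSB = 6.06 / 2^23
LSB = 6.06 / 8388608
LSB = 7.2e-07 V = 0.00072241 mV

0.00072241 mV


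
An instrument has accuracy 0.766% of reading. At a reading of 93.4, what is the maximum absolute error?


Absolute error = (accuracy% / 100) * reading.
Error = (0.766 / 100) * 93.4
Error = 0.00766 * 93.4
Error = 0.7154

0.7154


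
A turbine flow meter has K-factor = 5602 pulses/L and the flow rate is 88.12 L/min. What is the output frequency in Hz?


Frequency = K * Q / 60 (converting L/min to L/s).
f = 5602 * 88.12 / 60
f = 493648.24 / 60
f = 8227.47 Hz

8227.47 Hz


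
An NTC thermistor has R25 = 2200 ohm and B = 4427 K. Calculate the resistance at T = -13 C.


NTC thermistor equation: Rt = R25 * exp(B * (1/T - 1/T25)).
T in Kelvin: 260.15 K, T25 = 298.15 K
1/T - 1/T25 = 1/260.15 - 1/298.15 = 0.00048992
B * (1/T - 1/T25) = 4427 * 0.00048992 = 2.1689
Rt = 2200 * exp(2.1689) = 19246.6 ohm

19246.6 ohm


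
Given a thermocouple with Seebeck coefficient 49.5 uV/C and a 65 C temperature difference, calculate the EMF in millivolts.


The thermocouple output V = sensitivity * dT.
V = 49.5 uV/C * 65 C
V = 3217.5 uV
V = 3.217 mV

3.217 mV


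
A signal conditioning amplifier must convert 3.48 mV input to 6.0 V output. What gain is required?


Gain = Vout / Vin (converting to same units).
G = 6.0 V / 3.48 mV
G = 6000.0 mV / 3.48 mV
G = 1724.14

1724.14


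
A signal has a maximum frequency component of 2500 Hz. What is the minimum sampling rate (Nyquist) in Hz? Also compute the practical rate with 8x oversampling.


By Nyquist theorem, fs_min = 2 * fmax.
fs_min = 2 * 2500 = 5000 Hz
Practical rate = 8 * fs_min = 8 * 5000 = 40000 Hz

fs_min = 5000 Hz, fs_practical = 40000 Hz


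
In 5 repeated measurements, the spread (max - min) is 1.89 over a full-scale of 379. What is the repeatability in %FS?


Repeatability = (spread / full scale) * 100%.
R = (1.89 / 379) * 100
R = 0.499 %FS

0.499 %FS


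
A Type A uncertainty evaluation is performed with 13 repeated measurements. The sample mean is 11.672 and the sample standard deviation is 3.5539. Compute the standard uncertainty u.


The standard uncertainty for Type A evaluation is u = s / sqrt(n).
u = 3.5539 / sqrt(13)
u = 3.5539 / 3.6056
u = 0.9857

0.9857


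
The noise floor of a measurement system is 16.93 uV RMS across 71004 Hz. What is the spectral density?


Noise spectral density = Vrms / sqrt(BW).
NSD = 16.93 / sqrt(71004)
NSD = 16.93 / 266.4658
NSD = 0.0635 uV/sqrt(Hz)

0.0635 uV/sqrt(Hz)


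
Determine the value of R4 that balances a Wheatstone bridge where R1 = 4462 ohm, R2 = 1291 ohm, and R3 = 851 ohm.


At balance: R1*R4 = R2*R3, so R4 = R2*R3/R1.
R4 = 1291 * 851 / 4462
R4 = 1098641 / 4462
R4 = 246.22 ohm

246.22 ohm


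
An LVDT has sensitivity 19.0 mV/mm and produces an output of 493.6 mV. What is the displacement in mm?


Displacement = Vout / sensitivity.
d = 493.6 / 19.0
d = 25.979 mm

25.979 mm


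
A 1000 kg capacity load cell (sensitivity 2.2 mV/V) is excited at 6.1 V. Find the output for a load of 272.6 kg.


Vout = rated_output * Vex * (load / capacity).
Vout = 2.2 * 6.1 * (272.6 / 1000)
Vout = 2.2 * 6.1 * 0.2726
Vout = 3.658 mV

3.658 mV


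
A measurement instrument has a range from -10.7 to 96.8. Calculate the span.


Span = upper range - lower range.
Span = 96.8 - (-10.7)
Span = 107.5

107.5


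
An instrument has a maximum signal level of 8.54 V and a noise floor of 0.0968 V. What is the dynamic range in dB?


Dynamic range = 20 * log10(Vmax / Vnoise).
DR = 20 * log10(8.54 / 0.0968)
DR = 20 * log10(88.22)
DR = 38.91 dB

38.91 dB


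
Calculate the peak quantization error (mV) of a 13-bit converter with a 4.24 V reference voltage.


The maximum quantization error is +/- LSB/2.
LSB = Vref / 2^n = 4.24 / 8192 = 0.00051758 V
Max error = LSB / 2 = 0.00051758 / 2 = 0.00025879 V
Max error = 0.2588 mV

0.2588 mV


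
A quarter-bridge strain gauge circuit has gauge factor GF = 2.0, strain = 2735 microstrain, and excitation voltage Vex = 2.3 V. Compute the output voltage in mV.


Quarter bridge output: Vout = (GF * epsilon * Vex) / 4.
Vout = (2.0 * 2735e-6 * 2.3) / 4
Vout = 0.012581 / 4 V
Vout = 0.00314525 V = 3.1452 mV

3.1452 mV


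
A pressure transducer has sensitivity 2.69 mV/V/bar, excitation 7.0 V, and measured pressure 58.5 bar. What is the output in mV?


Output = sensitivity * Vex * P.
Vout = 2.69 * 7.0 * 58.5
Vout = 18.83 * 58.5
Vout = 1101.55 mV

1101.55 mV


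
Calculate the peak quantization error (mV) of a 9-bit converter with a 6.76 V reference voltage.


The maximum quantization error is +/- LSB/2.
LSB = Vref / 2^n = 6.76 / 512 = 0.01320312 V
Max error = LSB / 2 = 0.01320312 / 2 = 0.00660156 V
Max error = 6.6016 mV

6.6016 mV


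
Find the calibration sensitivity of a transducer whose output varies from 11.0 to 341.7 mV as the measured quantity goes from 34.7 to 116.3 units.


Sensitivity = (y2 - y1) / (x2 - x1).
S = (341.7 - 11.0) / (116.3 - 34.7)
S = 330.7 / 81.6
S = 4.0527 mV/unit

4.0527 mV/unit


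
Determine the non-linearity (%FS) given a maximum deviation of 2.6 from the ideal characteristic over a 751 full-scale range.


Linearity error = (max deviation / full scale) * 100%.
Linearity = (2.6 / 751) * 100
Linearity = 0.346 %FS

0.346 %FS


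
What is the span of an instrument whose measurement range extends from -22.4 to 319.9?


Span = upper range - lower range.
Span = 319.9 - (-22.4)
Span = 342.3

342.3


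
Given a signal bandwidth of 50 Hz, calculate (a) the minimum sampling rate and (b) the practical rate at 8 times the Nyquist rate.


By Nyquist theorem, fs_min = 2 * fmax.
fs_min = 2 * 50 = 100 Hz
Practical rate = 8 * fs_min = 8 * 100 = 800 Hz

fs_min = 100 Hz, fs_practical = 800 Hz


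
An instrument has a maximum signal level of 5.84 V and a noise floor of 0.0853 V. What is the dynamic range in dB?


Dynamic range = 20 * log10(Vmax / Vnoise).
DR = 20 * log10(5.84 / 0.0853)
DR = 20 * log10(68.46)
DR = 36.71 dB

36.71 dB


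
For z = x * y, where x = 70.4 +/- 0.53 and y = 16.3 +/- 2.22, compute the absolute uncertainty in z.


For a product z = x*y, the relative uncertainty is:
uz/z = sqrt((ux/x)^2 + (uy/y)^2)
Relative uncertainties: ux/x = 0.53/70.4 = 0.007528
uy/y = 2.22/16.3 = 0.136196
z = 70.4 * 16.3 = 1147.5
uz = 1147.5 * sqrt(0.007528^2 + 0.136196^2) = 156.527

156.527


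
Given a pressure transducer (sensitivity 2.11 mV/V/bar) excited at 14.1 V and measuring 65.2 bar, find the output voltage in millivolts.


Output = sensitivity * Vex * P.
Vout = 2.11 * 14.1 * 65.2
Vout = 29.751 * 65.2
Vout = 1939.77 mV

1939.77 mV


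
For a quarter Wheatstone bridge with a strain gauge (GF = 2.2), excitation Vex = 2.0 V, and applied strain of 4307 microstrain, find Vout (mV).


Quarter bridge output: Vout = (GF * epsilon * Vex) / 4.
Vout = (2.2 * 4307e-6 * 2.0) / 4
Vout = 0.0189508 / 4 V
Vout = 0.0047377 V = 4.7377 mV

4.7377 mV


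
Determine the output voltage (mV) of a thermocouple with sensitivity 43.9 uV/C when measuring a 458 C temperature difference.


The thermocouple output V = sensitivity * dT.
V = 43.9 uV/C * 458 C
V = 20106.2 uV
V = 20.106 mV

20.106 mV


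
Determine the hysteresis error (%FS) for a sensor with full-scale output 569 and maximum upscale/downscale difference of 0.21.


Hysteresis = (max difference / full scale) * 100%.
H = (0.21 / 569) * 100
H = 0.037 %FS

0.037 %FS


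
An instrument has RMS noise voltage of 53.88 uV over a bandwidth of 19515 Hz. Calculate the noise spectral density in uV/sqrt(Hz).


Noise spectral density = Vrms / sqrt(BW).
NSD = 53.88 / sqrt(19515)
NSD = 53.88 / 139.6961
NSD = 0.3857 uV/sqrt(Hz)

0.3857 uV/sqrt(Hz)


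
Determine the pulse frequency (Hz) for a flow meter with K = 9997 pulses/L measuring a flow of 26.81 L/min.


Frequency = K * Q / 60 (converting L/min to L/s).
f = 9997 * 26.81 / 60
f = 268019.57 / 60
f = 4466.99 Hz

4466.99 Hz


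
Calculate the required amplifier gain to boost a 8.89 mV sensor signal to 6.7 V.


Gain = Vout / Vin (converting to same units).
G = 6.7 V / 8.89 mV
G = 6700.0 mV / 8.89 mV
G = 753.66

753.66


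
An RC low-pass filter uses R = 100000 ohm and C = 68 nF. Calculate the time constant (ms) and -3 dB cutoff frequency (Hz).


Time constant: tau = R * C.
tau = 100000 * 6.80e-08 = 0.0068 s
tau = 6.8 ms
Cutoff frequency: fc = 1 / (2*pi*R*C).
fc = 1 / (2*pi*0.0068) = 23.41 Hz

tau = 6.8 ms, fc = 23.41 Hz


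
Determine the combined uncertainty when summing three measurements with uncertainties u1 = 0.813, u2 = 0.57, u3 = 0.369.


For a sum of independent quantities, uc = sqrt(u1^2 + u2^2 + u3^2).
uc = sqrt(0.813^2 + 0.57^2 + 0.369^2)
uc = sqrt(0.660969 + 0.3249 + 0.136161)
uc = 1.0593

1.0593


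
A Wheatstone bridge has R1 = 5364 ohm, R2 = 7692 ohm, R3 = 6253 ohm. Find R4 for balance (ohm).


At balance: R1*R4 = R2*R3, so R4 = R2*R3/R1.
R4 = 7692 * 6253 / 5364
R4 = 48098076 / 5364
R4 = 8966.83 ohm

8966.83 ohm


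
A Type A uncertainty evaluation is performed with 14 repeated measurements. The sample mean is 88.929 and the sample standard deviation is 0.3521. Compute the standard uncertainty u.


The standard uncertainty for Type A evaluation is u = s / sqrt(n).
u = 0.3521 / sqrt(14)
u = 0.3521 / 3.7417
u = 0.0941

0.0941


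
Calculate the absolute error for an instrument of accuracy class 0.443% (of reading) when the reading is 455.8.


Absolute error = (accuracy% / 100) * reading.
Error = (0.443 / 100) * 455.8
Error = 0.00443 * 455.8
Error = 2.0192

2.0192


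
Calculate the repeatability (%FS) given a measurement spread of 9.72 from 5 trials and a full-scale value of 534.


Repeatability = (spread / full scale) * 100%.
R = (9.72 / 534) * 100
R = 1.82 %FS

1.82 %FS


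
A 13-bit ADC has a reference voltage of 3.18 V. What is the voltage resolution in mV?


The resolution (LSB) of an ADC is Vref / 2^n.
LSB = 3.18 / 2^13
LSB = 3.18 / 8192
LSB = 0.00038818 V = 0.38818359 mV

0.38818359 mV


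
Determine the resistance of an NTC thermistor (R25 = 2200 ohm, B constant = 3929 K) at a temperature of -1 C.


NTC thermistor equation: Rt = R25 * exp(B * (1/T - 1/T25)).
T in Kelvin: 272.15 K, T25 = 298.15 K
1/T - 1/T25 = 1/272.15 - 1/298.15 = 0.00032043
B * (1/T - 1/T25) = 3929 * 0.00032043 = 1.259
Rt = 2200 * exp(1.259) = 7747.9 ohm

7747.9 ohm


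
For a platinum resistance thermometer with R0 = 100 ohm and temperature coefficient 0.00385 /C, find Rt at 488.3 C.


The RTD equation: Rt = R0 * (1 + alpha * T).
Rt = 100 * (1 + 0.00385 * 488.3)
Rt = 100 * (1 + 1.879955)
Rt = 100 * 2.879955
Rt = 287.995 ohm

287.995 ohm


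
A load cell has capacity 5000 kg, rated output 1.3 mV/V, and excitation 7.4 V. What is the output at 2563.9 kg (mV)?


Vout = rated_output * Vex * (load / capacity).
Vout = 1.3 * 7.4 * (2563.9 / 5000)
Vout = 1.3 * 7.4 * 0.51278
Vout = 4.933 mV

4.933 mV


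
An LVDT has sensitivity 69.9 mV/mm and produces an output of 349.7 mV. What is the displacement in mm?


Displacement = Vout / sensitivity.
d = 349.7 / 69.9
d = 5.003 mm

5.003 mm


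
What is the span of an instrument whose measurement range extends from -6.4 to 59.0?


Span = upper range - lower range.
Span = 59.0 - (-6.4)
Span = 65.4

65.4


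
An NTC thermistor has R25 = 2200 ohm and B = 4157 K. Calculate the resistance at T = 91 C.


NTC thermistor equation: Rt = R25 * exp(B * (1/T - 1/T25)).
T in Kelvin: 364.15 K, T25 = 298.15 K
1/T - 1/T25 = 1/364.15 - 1/298.15 = -0.0006079
B * (1/T - 1/T25) = 4157 * -0.0006079 = -2.527
Rt = 2200 * exp(-2.527) = 175.8 ohm

175.8 ohm


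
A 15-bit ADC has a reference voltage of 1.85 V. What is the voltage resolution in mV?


The resolution (LSB) of an ADC is Vref / 2^n.
LSB = 1.85 / 2^15
LSB = 1.85 / 32768
LSB = 5.646e-05 V = 0.05645752 mV

0.05645752 mV


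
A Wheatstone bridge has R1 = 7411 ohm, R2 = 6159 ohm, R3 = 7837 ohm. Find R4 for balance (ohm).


At balance: R1*R4 = R2*R3, so R4 = R2*R3/R1.
R4 = 6159 * 7837 / 7411
R4 = 48268083 / 7411
R4 = 6513.03 ohm

6513.03 ohm


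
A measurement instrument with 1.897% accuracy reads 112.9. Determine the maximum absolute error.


Absolute error = (accuracy% / 100) * reading.
Error = (1.897 / 100) * 112.9
Error = 0.01897 * 112.9
Error = 2.1417

2.1417


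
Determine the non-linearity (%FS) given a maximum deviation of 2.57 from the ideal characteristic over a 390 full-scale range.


Linearity error = (max deviation / full scale) * 100%.
Linearity = (2.57 / 390) * 100
Linearity = 0.659 %FS

0.659 %FS


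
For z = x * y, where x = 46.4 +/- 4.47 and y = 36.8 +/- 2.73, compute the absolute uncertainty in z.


For a product z = x*y, the relative uncertainty is:
uz/z = sqrt((ux/x)^2 + (uy/y)^2)
Relative uncertainties: ux/x = 4.47/46.4 = 0.096336
uy/y = 2.73/36.8 = 0.074185
z = 46.4 * 36.8 = 1707.5
uz = 1707.5 * sqrt(0.096336^2 + 0.074185^2) = 207.617

207.617


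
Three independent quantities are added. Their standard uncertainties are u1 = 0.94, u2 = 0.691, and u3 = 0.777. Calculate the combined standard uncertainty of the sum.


For a sum of independent quantities, uc = sqrt(u1^2 + u2^2 + u3^2).
uc = sqrt(0.94^2 + 0.691^2 + 0.777^2)
uc = sqrt(0.8836 + 0.477481 + 0.603729)
uc = 1.4017

1.4017


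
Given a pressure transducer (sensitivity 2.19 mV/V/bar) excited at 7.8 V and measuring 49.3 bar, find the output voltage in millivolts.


Output = sensitivity * Vex * P.
Vout = 2.19 * 7.8 * 49.3
Vout = 17.082 * 49.3
Vout = 842.14 mV

842.14 mV


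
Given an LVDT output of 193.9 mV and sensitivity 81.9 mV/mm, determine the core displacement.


Displacement = Vout / sensitivity.
d = 193.9 / 81.9
d = 2.368 mm

2.368 mm


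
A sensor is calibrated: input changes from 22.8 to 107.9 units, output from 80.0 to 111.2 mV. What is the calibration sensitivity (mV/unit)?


Sensitivity = (y2 - y1) / (x2 - x1).
S = (111.2 - 80.0) / (107.9 - 22.8)
S = 31.2 / 85.1
S = 0.3666 mV/unit

0.3666 mV/unit


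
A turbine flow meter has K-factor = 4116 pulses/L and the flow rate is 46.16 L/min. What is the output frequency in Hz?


Frequency = K * Q / 60 (converting L/min to L/s).
f = 4116 * 46.16 / 60
f = 189994.56 / 60
f = 3166.58 Hz

3166.58 Hz


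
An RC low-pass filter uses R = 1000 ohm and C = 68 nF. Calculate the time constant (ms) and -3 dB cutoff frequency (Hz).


Time constant: tau = R * C.
tau = 1000 * 6.80e-08 = 6.8e-05 s
tau = 0.068 ms
Cutoff frequency: fc = 1 / (2*pi*R*C).
fc = 1 / (2*pi*6.8e-05) = 2340.51 Hz

tau = 0.068 ms, fc = 2340.51 Hz


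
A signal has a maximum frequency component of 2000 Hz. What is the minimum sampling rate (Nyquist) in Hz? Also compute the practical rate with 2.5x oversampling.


By Nyquist theorem, fs_min = 2 * fmax.
fs_min = 2 * 2000 = 4000 Hz
Practical rate = 2.5 * fs_min = 2.5 * 4000 = 10000 Hz

fs_min = 4000 Hz, fs_practical = 10000 Hz


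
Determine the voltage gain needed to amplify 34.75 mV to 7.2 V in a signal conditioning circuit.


Gain = Vout / Vin (converting to same units).
G = 7.2 V / 34.75 mV
G = 7200.0 mV / 34.75 mV
G = 207.19

207.19


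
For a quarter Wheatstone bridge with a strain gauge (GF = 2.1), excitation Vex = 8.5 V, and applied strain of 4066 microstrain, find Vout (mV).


Quarter bridge output: Vout = (GF * epsilon * Vex) / 4.
Vout = (2.1 * 4066e-6 * 8.5) / 4
Vout = 0.0725781 / 4 V
Vout = 0.01814453 V = 18.1445 mV

18.1445 mV


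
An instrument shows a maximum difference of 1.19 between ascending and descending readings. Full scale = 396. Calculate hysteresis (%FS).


Hysteresis = (max difference / full scale) * 100%.
H = (1.19 / 396) * 100
H = 0.301 %FS

0.301 %FS


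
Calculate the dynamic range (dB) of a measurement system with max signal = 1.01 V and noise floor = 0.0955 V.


Dynamic range = 20 * log10(Vmax / Vnoise).
DR = 20 * log10(1.01 / 0.0955)
DR = 20 * log10(10.58)
DR = 20.49 dB

20.49 dB


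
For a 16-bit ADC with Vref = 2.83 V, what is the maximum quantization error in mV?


The maximum quantization error is +/- LSB/2.
LSB = Vref / 2^n = 2.83 / 65536 = 4.318e-05 V
Max error = LSB / 2 = 4.318e-05 / 2 = 2.159e-05 V
Max error = 0.0216 mV

0.0216 mV


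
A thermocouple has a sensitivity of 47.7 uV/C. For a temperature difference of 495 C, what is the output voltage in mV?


The thermocouple output V = sensitivity * dT.
V = 47.7 uV/C * 495 C
V = 23611.5 uV
V = 23.611 mV

23.611 mV


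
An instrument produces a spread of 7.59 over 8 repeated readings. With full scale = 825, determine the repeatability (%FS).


Repeatability = (spread / full scale) * 100%.
R = (7.59 / 825) * 100
R = 0.92 %FS

0.92 %FS


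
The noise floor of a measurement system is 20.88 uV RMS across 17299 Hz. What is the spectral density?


Noise spectral density = Vrms / sqrt(BW).
NSD = 20.88 / sqrt(17299)
NSD = 20.88 / 131.5257
NSD = 0.1588 uV/sqrt(Hz)

0.1588 uV/sqrt(Hz)


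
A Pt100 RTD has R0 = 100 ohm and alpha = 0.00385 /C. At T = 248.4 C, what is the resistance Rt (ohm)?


The RTD equation: Rt = R0 * (1 + alpha * T).
Rt = 100 * (1 + 0.00385 * 248.4)
Rt = 100 * (1 + 0.95634)
Rt = 100 * 1.95634
Rt = 195.634 ohm

195.634 ohm


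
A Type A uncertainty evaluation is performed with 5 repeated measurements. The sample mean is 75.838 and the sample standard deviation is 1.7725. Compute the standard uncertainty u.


The standard uncertainty for Type A evaluation is u = s / sqrt(n).
u = 1.7725 / sqrt(5)
u = 1.7725 / 2.2361
u = 0.7927

0.7927


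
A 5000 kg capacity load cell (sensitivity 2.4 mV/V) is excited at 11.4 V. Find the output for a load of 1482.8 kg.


Vout = rated_output * Vex * (load / capacity).
Vout = 2.4 * 11.4 * (1482.8 / 5000)
Vout = 2.4 * 11.4 * 0.29656
Vout = 8.114 mV

8.114 mV


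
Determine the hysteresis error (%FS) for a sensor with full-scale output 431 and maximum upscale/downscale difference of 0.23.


Hysteresis = (max difference / full scale) * 100%.
H = (0.23 / 431) * 100
H = 0.053 %FS

0.053 %FS


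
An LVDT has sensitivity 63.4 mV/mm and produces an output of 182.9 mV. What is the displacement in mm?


Displacement = Vout / sensitivity.
d = 182.9 / 63.4
d = 2.885 mm

2.885 mm


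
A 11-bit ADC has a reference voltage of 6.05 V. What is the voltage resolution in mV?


The resolution (LSB) of an ADC is Vref / 2^n.
LSB = 6.05 / 2^11
LSB = 6.05 / 2048
LSB = 0.0029541 V = 2.95410156 mV

2.95410156 mV


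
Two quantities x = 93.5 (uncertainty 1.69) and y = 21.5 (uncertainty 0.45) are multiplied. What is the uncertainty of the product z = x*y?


For a product z = x*y, the relative uncertainty is:
uz/z = sqrt((ux/x)^2 + (uy/y)^2)
Relative uncertainties: ux/x = 1.69/93.5 = 0.018075
uy/y = 0.45/21.5 = 0.02093
z = 93.5 * 21.5 = 2010.2
uz = 2010.2 * sqrt(0.018075^2 + 0.02093^2) = 55.593

55.593


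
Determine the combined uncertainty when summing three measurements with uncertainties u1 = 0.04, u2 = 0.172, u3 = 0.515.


For a sum of independent quantities, uc = sqrt(u1^2 + u2^2 + u3^2).
uc = sqrt(0.04^2 + 0.172^2 + 0.515^2)
uc = sqrt(0.0016 + 0.029584 + 0.265225)
uc = 0.5444

0.5444


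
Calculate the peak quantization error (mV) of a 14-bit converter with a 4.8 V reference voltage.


The maximum quantization error is +/- LSB/2.
LSB = Vref / 2^n = 4.8 / 16384 = 0.00029297 V
Max error = LSB / 2 = 0.00029297 / 2 = 0.00014648 V
Max error = 0.1465 mV

0.1465 mV


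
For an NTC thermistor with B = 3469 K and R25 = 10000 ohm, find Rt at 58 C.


NTC thermistor equation: Rt = R25 * exp(B * (1/T - 1/T25)).
T in Kelvin: 331.15 K, T25 = 298.15 K
1/T - 1/T25 = 1/331.15 - 1/298.15 = -0.00033424
B * (1/T - 1/T25) = 3469 * -0.00033424 = -1.1595
Rt = 10000 * exp(-1.1595) = 3136.5 ohm

3136.5 ohm


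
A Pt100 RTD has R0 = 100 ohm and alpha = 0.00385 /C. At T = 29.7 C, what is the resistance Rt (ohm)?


The RTD equation: Rt = R0 * (1 + alpha * T).
Rt = 100 * (1 + 0.00385 * 29.7)
Rt = 100 * (1 + 0.114345)
Rt = 100 * 1.114345
Rt = 111.434 ohm

111.434 ohm


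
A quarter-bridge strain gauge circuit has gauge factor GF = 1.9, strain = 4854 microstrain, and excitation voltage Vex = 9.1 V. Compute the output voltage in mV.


Quarter bridge output: Vout = (GF * epsilon * Vex) / 4.
Vout = (1.9 * 4854e-6 * 9.1) / 4
Vout = 0.08392566 / 4 V
Vout = 0.02098141 V = 20.9814 mV

20.9814 mV


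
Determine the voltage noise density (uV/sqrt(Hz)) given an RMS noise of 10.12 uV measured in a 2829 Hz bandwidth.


Noise spectral density = Vrms / sqrt(BW).
NSD = 10.12 / sqrt(2829)
NSD = 10.12 / 53.1883
NSD = 0.1903 uV/sqrt(Hz)

0.1903 uV/sqrt(Hz)


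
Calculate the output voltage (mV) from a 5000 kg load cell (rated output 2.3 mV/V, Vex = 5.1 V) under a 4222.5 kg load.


Vout = rated_output * Vex * (load / capacity).
Vout = 2.3 * 5.1 * (4222.5 / 5000)
Vout = 2.3 * 5.1 * 0.8445
Vout = 9.906 mV

9.906 mV


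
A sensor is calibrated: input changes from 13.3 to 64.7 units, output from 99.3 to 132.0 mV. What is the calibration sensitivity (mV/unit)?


Sensitivity = (y2 - y1) / (x2 - x1).
S = (132.0 - 99.3) / (64.7 - 13.3)
S = 32.7 / 51.4
S = 0.6362 mV/unit

0.6362 mV/unit


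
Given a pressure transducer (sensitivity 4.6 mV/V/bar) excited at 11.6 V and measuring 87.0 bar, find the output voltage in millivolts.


Output = sensitivity * Vex * P.
Vout = 4.6 * 11.6 * 87.0
Vout = 53.36 * 87.0
Vout = 4642.32 mV

4642.32 mV


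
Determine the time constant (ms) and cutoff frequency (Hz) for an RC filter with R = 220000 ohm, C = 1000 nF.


Time constant: tau = R * C.
tau = 220000 * 1.00e-06 = 0.22 s
tau = 220.0 ms
Cutoff frequency: fc = 1 / (2*pi*R*C).
fc = 1 / (2*pi*0.22) = 0.72 Hz

tau = 220.0 ms, fc = 0.72 Hz


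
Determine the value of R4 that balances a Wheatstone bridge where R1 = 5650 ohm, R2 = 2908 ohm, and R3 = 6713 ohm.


At balance: R1*R4 = R2*R3, so R4 = R2*R3/R1.
R4 = 2908 * 6713 / 5650
R4 = 19521404 / 5650
R4 = 3455.12 ohm

3455.12 ohm


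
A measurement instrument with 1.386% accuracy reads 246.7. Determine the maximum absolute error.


Absolute error = (accuracy% / 100) * reading.
Error = (1.386 / 100) * 246.7
Error = 0.01386 * 246.7
Error = 3.4193

3.4193


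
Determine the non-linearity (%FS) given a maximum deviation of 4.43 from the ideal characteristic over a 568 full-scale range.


Linearity error = (max deviation / full scale) * 100%.
Linearity = (4.43 / 568) * 100
Linearity = 0.78 %FS

0.78 %FS


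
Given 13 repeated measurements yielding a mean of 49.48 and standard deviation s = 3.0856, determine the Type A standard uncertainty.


The standard uncertainty for Type A evaluation is u = s / sqrt(n).
u = 3.0856 / sqrt(13)
u = 3.0856 / 3.6056
u = 0.8558

0.8558


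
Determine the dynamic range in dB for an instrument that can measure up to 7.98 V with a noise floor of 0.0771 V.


Dynamic range = 20 * log10(Vmax / Vnoise).
DR = 20 * log10(7.98 / 0.0771)
DR = 20 * log10(103.5)
DR = 40.3 dB

40.3 dB


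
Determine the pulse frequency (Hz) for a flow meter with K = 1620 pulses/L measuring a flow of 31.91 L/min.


Frequency = K * Q / 60 (converting L/min to L/s).
f = 1620 * 31.91 / 60
f = 51694.2 / 60
f = 861.57 Hz

861.57 Hz


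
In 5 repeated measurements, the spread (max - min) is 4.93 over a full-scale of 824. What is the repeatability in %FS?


Repeatability = (spread / full scale) * 100%.
R = (4.93 / 824) * 100
R = 0.598 %FS

0.598 %FS


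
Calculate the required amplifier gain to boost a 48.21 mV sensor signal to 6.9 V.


Gain = Vout / Vin (converting to same units).
G = 6.9 V / 48.21 mV
G = 6900.0 mV / 48.21 mV
G = 143.12

143.12


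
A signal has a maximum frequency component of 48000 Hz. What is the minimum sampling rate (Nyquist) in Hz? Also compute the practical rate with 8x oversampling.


By Nyquist theorem, fs_min = 2 * fmax.
fs_min = 2 * 48000 = 96000 Hz
Practical rate = 8 * fs_min = 8 * 96000 = 768000 Hz

fs_min = 96000 Hz, fs_practical = 768000 Hz


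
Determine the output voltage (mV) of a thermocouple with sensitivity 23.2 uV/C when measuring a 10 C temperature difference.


The thermocouple output V = sensitivity * dT.
V = 23.2 uV/C * 10 C
V = 232.0 uV
V = 0.232 mV

0.232 mV


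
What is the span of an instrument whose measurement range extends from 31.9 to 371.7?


Span = upper range - lower range.
Span = 371.7 - (31.9)
Span = 339.8

339.8


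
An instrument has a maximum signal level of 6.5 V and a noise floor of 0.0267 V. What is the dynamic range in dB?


Dynamic range = 20 * log10(Vmax / Vnoise).
DR = 20 * log10(6.5 / 0.0267)
DR = 20 * log10(243.45)
DR = 47.73 dB

47.73 dB


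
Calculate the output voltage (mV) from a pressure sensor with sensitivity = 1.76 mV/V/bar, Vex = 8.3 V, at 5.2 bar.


Output = sensitivity * Vex * P.
Vout = 1.76 * 8.3 * 5.2
Vout = 14.608 * 5.2
Vout = 75.96 mV

75.96 mV


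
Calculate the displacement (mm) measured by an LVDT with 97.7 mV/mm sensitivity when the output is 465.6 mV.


Displacement = Vout / sensitivity.
d = 465.6 / 97.7
d = 4.766 mm

4.766 mm


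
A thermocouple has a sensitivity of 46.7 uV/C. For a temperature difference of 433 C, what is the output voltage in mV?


The thermocouple output V = sensitivity * dT.
V = 46.7 uV/C * 433 C
V = 20221.1 uV
V = 20.221 mV

20.221 mV


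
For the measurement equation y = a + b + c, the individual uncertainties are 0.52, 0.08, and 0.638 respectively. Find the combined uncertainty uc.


For a sum of independent quantities, uc = sqrt(u1^2 + u2^2 + u3^2).
uc = sqrt(0.52^2 + 0.08^2 + 0.638^2)
uc = sqrt(0.2704 + 0.0064 + 0.407044)
uc = 0.8269

0.8269


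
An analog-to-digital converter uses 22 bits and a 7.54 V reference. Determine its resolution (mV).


The resolution (LSB) of an ADC is Vref / 2^n.
LSB = 7.54 / 2^22
LSB = 7.54 / 4194304
LSB = 1.8e-06 V = 0.00179768 mV

0.00179768 mV


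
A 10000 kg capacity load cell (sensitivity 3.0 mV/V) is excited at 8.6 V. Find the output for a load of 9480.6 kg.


Vout = rated_output * Vex * (load / capacity).
Vout = 3.0 * 8.6 * (9480.6 / 10000)
Vout = 3.0 * 8.6 * 0.94806
Vout = 24.46 mV

24.46 mV


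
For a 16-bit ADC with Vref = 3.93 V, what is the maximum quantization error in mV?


The maximum quantization error is +/- LSB/2.
LSB = Vref / 2^n = 3.93 / 65536 = 5.997e-05 V
Max error = LSB / 2 = 5.997e-05 / 2 = 2.998e-05 V
Max error = 0.03 mV

0.03 mV


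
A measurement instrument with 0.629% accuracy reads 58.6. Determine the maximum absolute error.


Absolute error = (accuracy% / 100) * reading.
Error = (0.629 / 100) * 58.6
Error = 0.00629 * 58.6
Error = 0.3686

0.3686


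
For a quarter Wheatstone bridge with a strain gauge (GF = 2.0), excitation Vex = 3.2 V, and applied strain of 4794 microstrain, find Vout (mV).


Quarter bridge output: Vout = (GF * epsilon * Vex) / 4.
Vout = (2.0 * 4794e-6 * 3.2) / 4
Vout = 0.0306816 / 4 V
Vout = 0.0076704 V = 7.6704 mV

7.6704 mV


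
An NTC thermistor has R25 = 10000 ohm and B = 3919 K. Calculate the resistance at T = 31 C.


NTC thermistor equation: Rt = R25 * exp(B * (1/T - 1/T25)).
T in Kelvin: 304.15 K, T25 = 298.15 K
1/T - 1/T25 = 1/304.15 - 1/298.15 = -6.617e-05
B * (1/T - 1/T25) = 3919 * -6.617e-05 = -0.2593
Rt = 10000 * exp(-0.2593) = 7715.9 ohm

7715.9 ohm


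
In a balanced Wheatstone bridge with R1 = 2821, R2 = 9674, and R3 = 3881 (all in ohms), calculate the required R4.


At balance: R1*R4 = R2*R3, so R4 = R2*R3/R1.
R4 = 9674 * 3881 / 2821
R4 = 37544794 / 2821
R4 = 13309.04 ohm

13309.04 ohm


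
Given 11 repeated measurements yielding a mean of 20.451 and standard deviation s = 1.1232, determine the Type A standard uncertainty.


The standard uncertainty for Type A evaluation is u = s / sqrt(n).
u = 1.1232 / sqrt(11)
u = 1.1232 / 3.3166
u = 0.3387

0.3387


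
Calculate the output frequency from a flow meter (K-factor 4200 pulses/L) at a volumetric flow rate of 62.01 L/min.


Frequency = K * Q / 60 (converting L/min to L/s).
f = 4200 * 62.01 / 60
f = 260442.0 / 60
f = 4340.7 Hz

4340.7 Hz


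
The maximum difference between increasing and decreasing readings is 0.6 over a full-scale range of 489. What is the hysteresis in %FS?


Hysteresis = (max difference / full scale) * 100%.
H = (0.6 / 489) * 100
H = 0.123 %FS

0.123 %FS


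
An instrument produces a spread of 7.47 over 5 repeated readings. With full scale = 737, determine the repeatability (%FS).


Repeatability = (spread / full scale) * 100%.
R = (7.47 / 737) * 100
R = 1.014 %FS

1.014 %FS


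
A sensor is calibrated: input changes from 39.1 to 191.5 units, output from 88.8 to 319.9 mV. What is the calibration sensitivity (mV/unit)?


Sensitivity = (y2 - y1) / (x2 - x1).
S = (319.9 - 88.8) / (191.5 - 39.1)
S = 231.1 / 152.4
S = 1.5164 mV/unit

1.5164 mV/unit


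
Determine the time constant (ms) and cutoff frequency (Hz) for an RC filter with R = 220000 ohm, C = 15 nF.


Time constant: tau = R * C.
tau = 220000 * 1.50e-08 = 0.0033 s
tau = 3.3 ms
Cutoff frequency: fc = 1 / (2*pi*R*C).
fc = 1 / (2*pi*0.0033) = 48.23 Hz

tau = 3.3 ms, fc = 48.23 Hz


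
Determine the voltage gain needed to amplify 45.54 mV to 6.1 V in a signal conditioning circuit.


Gain = Vout / Vin (converting to same units).
G = 6.1 V / 45.54 mV
G = 6100.0 mV / 45.54 mV
G = 133.95

133.95


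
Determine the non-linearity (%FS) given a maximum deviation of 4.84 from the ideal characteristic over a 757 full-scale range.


Linearity error = (max deviation / full scale) * 100%.
Linearity = (4.84 / 757) * 100
Linearity = 0.639 %FS

0.639 %FS


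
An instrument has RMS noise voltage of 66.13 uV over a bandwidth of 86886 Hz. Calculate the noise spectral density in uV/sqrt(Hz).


Noise spectral density = Vrms / sqrt(BW).
NSD = 66.13 / sqrt(86886)
NSD = 66.13 / 294.7643
NSD = 0.2243 uV/sqrt(Hz)

0.2243 uV/sqrt(Hz)


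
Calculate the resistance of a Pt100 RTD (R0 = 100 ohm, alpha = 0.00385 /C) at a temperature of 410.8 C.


The RTD equation: Rt = R0 * (1 + alpha * T).
Rt = 100 * (1 + 0.00385 * 410.8)
Rt = 100 * (1 + 1.58158)
Rt = 100 * 2.58158
Rt = 258.158 ohm

258.158 ohm


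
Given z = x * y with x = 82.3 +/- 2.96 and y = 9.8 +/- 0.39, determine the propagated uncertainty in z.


For a product z = x*y, the relative uncertainty is:
uz/z = sqrt((ux/x)^2 + (uy/y)^2)
Relative uncertainties: ux/x = 2.96/82.3 = 0.035966
uy/y = 0.39/9.8 = 0.039796
z = 82.3 * 9.8 = 806.5
uz = 806.5 * sqrt(0.035966^2 + 0.039796^2) = 43.263

43.263


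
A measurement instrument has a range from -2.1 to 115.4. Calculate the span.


Span = upper range - lower range.
Span = 115.4 - (-2.1)
Span = 117.5

117.5


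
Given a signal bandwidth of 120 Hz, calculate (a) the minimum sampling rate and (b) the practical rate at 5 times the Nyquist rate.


By Nyquist theorem, fs_min = 2 * fmax.
fs_min = 2 * 120 = 240 Hz
Practical rate = 5 * fs_min = 5 * 240 = 1200 Hz

fs_min = 240 Hz, fs_practical = 1200 Hz


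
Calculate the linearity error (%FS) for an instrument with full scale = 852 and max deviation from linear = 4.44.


Linearity error = (max deviation / full scale) * 100%.
Linearity = (4.44 / 852) * 100
Linearity = 0.521 %FS

0.521 %FS


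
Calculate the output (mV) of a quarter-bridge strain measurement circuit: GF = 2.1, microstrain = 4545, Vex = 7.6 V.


Quarter bridge output: Vout = (GF * epsilon * Vex) / 4.
Vout = (2.1 * 4545e-6 * 7.6) / 4
Vout = 0.0725382 / 4 V
Vout = 0.01813455 V = 18.1346 mV

18.1346 mV


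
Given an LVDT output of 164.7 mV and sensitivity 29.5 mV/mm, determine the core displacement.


Displacement = Vout / sensitivity.
d = 164.7 / 29.5
d = 5.583 mm

5.583 mm


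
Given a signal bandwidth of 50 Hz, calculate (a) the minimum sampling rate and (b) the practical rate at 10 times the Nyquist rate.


By Nyquist theorem, fs_min = 2 * fmax.
fs_min = 2 * 50 = 100 Hz
Practical rate = 10 * fs_min = 10 * 100 = 1000 Hz

fs_min = 100 Hz, fs_practical = 1000 Hz
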